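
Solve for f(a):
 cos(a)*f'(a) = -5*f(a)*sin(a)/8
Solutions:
 f(a) = C1*cos(a)^(5/8)


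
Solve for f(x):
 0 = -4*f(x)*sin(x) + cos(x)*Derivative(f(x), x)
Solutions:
 f(x) = C1/cos(x)^4


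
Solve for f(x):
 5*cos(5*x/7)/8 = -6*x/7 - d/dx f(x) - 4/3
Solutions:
 f(x) = C1 - 3*x^2/7 - 4*x/3 - 7*sin(5*x/7)/8


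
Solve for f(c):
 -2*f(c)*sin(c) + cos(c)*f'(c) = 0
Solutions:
 f(c) = C1/cos(c)^2


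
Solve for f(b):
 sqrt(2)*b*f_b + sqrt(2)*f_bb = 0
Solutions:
 f(b) = C1 + C2*erf(sqrt(2)*b/2)


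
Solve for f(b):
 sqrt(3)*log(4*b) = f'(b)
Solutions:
 f(b) = C1 + sqrt(3)*b*log(b) - sqrt(3)*b + 2*sqrt(3)*b*log(2)


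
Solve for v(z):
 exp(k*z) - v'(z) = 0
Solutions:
 v(z) = C1 + exp(k*z)/k


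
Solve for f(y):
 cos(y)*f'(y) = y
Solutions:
 f(y) = C1 + Integral(y/cos(y), y)


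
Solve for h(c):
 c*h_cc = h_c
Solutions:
 h(c) = C1 + C2*c^2


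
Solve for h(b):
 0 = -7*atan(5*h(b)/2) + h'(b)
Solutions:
 Integral(1/atan(5*_y/2), (_y, h(b))) = C1 + 7*b


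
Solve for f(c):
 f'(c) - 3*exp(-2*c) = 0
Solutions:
 f(c) = C1 - 3*exp(-2*c)/2


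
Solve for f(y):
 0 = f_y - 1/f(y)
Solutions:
 f(y) = -sqrt(C1 + 2*y)
 f(y) = sqrt(C1 + 2*y)


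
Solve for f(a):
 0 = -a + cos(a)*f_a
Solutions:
 f(a) = C1 + Integral(a/cos(a), a)


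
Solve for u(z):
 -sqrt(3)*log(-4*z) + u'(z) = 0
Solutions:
 u(z) = C1 + sqrt(3)*z*log(-z) + sqrt(3)*z*(-1 + 2*log(2))


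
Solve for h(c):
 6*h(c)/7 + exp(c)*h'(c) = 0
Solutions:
 h(c) = C1*exp(6*exp(-c)/7)


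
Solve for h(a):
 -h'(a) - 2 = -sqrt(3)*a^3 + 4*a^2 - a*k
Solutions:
 h(a) = C1 + sqrt(3)*a^4/4 - 4*a^3/3 + a^2*k/2 - 2*a


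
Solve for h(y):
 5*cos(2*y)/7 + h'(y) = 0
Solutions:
 h(y) = C1 - 5*sin(2*y)/14


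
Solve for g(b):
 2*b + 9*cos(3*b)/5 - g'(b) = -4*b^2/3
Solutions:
 g(b) = C1 + 4*b^3/9 + b^2 + 3*sin(3*b)/5


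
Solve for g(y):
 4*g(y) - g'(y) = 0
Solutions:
 g(y) = C1*exp(4*y)


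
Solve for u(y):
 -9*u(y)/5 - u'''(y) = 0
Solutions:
 u(y) = C3*exp(-15^(2/3)*y/5) + (C1*sin(3*3^(1/6)*5^(2/3)*y/10) + C2*cos(3*3^(1/6)*5^(2/3)*y/10))*exp(15^(2/3)*y/10)


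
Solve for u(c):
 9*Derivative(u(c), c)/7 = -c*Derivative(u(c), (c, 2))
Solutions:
 u(c) = C1 + C2/c^(2/7)


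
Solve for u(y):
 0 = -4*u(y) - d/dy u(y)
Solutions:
 u(y) = C1*exp(-4*y)


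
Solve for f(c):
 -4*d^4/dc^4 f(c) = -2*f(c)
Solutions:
 f(c) = C1*exp(-2^(3/4)*c/2) + C2*exp(2^(3/4)*c/2) + C3*sin(2^(3/4)*c/2) + C4*cos(2^(3/4)*c/2)


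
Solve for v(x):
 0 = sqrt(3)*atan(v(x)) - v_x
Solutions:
 Integral(1/atan(_y), (_y, v(x))) = C1 + sqrt(3)*x


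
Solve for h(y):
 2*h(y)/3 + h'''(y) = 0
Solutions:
 h(y) = C3*exp(-2^(1/3)*3^(2/3)*y/3) + (C1*sin(2^(1/3)*3^(1/6)*y/2) + C2*cos(2^(1/3)*3^(1/6)*y/2))*exp(2^(1/3)*3^(2/3)*y/6)


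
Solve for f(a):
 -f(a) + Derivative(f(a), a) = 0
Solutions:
 f(a) = C1*exp(a)


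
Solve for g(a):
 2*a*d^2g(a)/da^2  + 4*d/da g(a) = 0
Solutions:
 g(a) = C1 + C2/a


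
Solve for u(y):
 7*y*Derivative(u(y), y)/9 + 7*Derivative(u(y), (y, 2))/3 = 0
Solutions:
 u(y) = C1 + C2*erf(sqrt(6)*y/6)


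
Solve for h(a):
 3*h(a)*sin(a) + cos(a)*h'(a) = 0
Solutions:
 h(a) = C1*cos(a)^3


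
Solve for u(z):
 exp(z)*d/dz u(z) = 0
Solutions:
 u(z) = C1


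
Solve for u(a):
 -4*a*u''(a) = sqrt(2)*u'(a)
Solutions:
 u(a) = C1 + C2*a^(1 - sqrt(2)/4)


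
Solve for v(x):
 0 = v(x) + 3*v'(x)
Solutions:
 v(x) = C1*exp(-x/3)


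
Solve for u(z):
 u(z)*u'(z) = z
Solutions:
 u(z) = -sqrt(C1 + z^2)
 u(z) = sqrt(C1 + z^2)


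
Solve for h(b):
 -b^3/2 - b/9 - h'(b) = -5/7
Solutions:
 h(b) = C1 - b^4/8 - b^2/18 + 5*b/7


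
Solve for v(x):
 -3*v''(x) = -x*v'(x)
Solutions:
 v(x) = C1 + C2*erfi(sqrt(6)*x/6)


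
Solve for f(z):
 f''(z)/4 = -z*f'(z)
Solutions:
 f(z) = C1 + C2*erf(sqrt(2)*z)


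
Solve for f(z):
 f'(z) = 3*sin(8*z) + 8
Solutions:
 f(z) = C1 + 8*z - 3*cos(8*z)/8


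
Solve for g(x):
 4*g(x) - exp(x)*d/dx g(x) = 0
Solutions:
 g(x) = C1*exp(-4*exp(-x))


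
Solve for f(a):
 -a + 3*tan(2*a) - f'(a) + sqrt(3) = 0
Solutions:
 f(a) = C1 - a^2/2 + sqrt(3)*a - 3*log(cos(2*a))/2


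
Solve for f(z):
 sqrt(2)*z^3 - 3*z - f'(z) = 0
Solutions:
 f(z) = C1 + sqrt(2)*z^4/4 - 3*z^2/2


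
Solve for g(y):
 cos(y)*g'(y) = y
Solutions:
 g(y) = C1 + Integral(y/cos(y), y)


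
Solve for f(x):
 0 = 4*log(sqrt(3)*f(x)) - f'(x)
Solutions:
 -Integral(1/(2*log(_y) + log(3)), (_y, f(x)))/2 = C1 - x


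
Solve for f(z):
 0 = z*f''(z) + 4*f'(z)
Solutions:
 f(z) = C1 + C2/z^3


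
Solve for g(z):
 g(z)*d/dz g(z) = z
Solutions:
 g(z) = -sqrt(C1 + z^2)
 g(z) = sqrt(C1 + z^2)


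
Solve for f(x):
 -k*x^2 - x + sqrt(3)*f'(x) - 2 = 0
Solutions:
 f(x) = C1 + sqrt(3)*k*x^3/9 + sqrt(3)*x^2/6 + 2*sqrt(3)*x/3


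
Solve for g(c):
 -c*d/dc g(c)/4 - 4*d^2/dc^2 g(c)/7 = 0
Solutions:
 g(c) = C1 + C2*erf(sqrt(14)*c/8)


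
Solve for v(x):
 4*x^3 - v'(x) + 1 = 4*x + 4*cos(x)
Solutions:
 v(x) = C1 + x^4 - 2*x^2 + x - 4*sin(x)


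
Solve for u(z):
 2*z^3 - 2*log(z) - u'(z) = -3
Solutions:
 u(z) = C1 + z^4/2 - 2*z*log(z) + 5*z


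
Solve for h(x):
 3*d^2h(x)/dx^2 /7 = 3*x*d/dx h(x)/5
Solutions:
 h(x) = C1 + C2*erfi(sqrt(70)*x/10)


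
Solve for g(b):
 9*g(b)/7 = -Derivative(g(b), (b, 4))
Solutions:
 g(b) = (C1*sin(sqrt(6)*7^(3/4)*b/14) + C2*cos(sqrt(6)*7^(3/4)*b/14))*exp(-sqrt(6)*7^(3/4)*b/14) + (C3*sin(sqrt(6)*7^(3/4)*b/14) + C4*cos(sqrt(6)*7^(3/4)*b/14))*exp(sqrt(6)*7^(3/4)*b/14)


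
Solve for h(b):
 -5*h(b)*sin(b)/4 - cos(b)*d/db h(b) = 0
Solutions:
 h(b) = C1*cos(b)^(5/4)


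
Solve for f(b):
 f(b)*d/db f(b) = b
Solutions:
 f(b) = -sqrt(C1 + b^2)
 f(b) = sqrt(C1 + b^2)


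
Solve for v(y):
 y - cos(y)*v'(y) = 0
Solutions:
 v(y) = C1 + Integral(y/cos(y), y)


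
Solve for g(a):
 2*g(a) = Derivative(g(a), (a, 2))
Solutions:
 g(a) = C1*exp(-sqrt(2)*a) + C2*exp(sqrt(2)*a)


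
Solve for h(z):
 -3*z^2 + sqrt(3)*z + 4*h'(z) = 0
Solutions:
 h(z) = C1 + z^3/4 - sqrt(3)*z^2/8


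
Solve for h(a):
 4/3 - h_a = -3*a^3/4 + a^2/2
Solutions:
 h(a) = C1 + 3*a^4/16 - a^3/6 + 4*a/3


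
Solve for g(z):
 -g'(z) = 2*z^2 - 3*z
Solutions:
 g(z) = C1 - 2*z^3/3 + 3*z^2/2


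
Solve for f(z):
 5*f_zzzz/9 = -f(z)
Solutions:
 f(z) = (C1*sin(5^(3/4)*sqrt(6)*z/10) + C2*cos(5^(3/4)*sqrt(6)*z/10))*exp(-5^(3/4)*sqrt(6)*z/10) + (C3*sin(5^(3/4)*sqrt(6)*z/10) + C4*cos(5^(3/4)*sqrt(6)*z/10))*exp(5^(3/4)*sqrt(6)*z/10)


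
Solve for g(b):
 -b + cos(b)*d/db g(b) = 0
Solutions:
 g(b) = C1 + Integral(b/cos(b), b)


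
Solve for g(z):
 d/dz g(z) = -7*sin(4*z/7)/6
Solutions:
 g(z) = C1 + 49*cos(4*z/7)/24


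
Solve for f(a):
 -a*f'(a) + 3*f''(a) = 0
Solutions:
 f(a) = C1 + C2*erfi(sqrt(6)*a/6)


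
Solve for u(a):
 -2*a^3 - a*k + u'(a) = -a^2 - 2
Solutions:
 u(a) = C1 + a^4/2 - a^3/3 + a^2*k/2 - 2*a


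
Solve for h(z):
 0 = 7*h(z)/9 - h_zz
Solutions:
 h(z) = C1*exp(-sqrt(7)*z/3) + C2*exp(sqrt(7)*z/3)


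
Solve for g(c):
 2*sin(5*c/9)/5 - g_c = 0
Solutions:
 g(c) = C1 - 18*cos(5*c/9)/25


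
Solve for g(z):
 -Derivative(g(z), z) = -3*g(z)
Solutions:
 g(z) = C1*exp(3*z)


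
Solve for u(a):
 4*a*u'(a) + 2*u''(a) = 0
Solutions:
 u(a) = C1 + C2*erf(a)


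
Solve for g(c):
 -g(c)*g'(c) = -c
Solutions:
 g(c) = -sqrt(C1 + c^2)
 g(c) = sqrt(C1 + c^2)


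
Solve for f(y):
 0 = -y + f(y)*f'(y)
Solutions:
 f(y) = -sqrt(C1 + y^2)
 f(y) = sqrt(C1 + y^2)


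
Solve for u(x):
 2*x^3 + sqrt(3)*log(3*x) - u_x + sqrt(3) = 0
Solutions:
 u(x) = C1 + x^4/2 + sqrt(3)*x*log(x) + sqrt(3)*x*log(3)


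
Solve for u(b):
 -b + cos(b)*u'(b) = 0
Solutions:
 u(b) = C1 + Integral(b/cos(b), b)


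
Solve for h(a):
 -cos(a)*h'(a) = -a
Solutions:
 h(a) = C1 + Integral(a/cos(a), a)


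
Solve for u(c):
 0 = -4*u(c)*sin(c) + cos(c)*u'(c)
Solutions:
 u(c) = C1/cos(c)^4


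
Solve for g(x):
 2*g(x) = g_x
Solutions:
 g(x) = C1*exp(2*x)


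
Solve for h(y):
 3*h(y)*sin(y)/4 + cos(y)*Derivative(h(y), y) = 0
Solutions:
 h(y) = C1*cos(y)^(3/4)


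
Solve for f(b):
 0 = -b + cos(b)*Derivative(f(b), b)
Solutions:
 f(b) = C1 + Integral(b/cos(b), b)


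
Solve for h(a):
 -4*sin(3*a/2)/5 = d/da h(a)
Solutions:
 h(a) = C1 + 8*cos(3*a/2)/15


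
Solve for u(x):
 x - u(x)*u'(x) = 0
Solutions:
 u(x) = -sqrt(C1 + x^2)
 u(x) = sqrt(C1 + x^2)


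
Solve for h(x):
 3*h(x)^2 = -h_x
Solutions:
 h(x) = 1/(C1 + 3*x)


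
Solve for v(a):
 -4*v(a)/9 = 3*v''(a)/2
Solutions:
 v(a) = C1*sin(2*sqrt(6)*a/9) + C2*cos(2*sqrt(6)*a/9)


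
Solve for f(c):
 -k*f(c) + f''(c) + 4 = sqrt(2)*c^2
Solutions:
 f(c) = C1*exp(-c*sqrt(k)) + C2*exp(c*sqrt(k)) - sqrt(2)*c^2/k + 4/k - 2*sqrt(2)/k^2


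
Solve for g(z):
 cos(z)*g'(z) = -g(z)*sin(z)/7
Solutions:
 g(z) = C1*cos(z)^(1/7)


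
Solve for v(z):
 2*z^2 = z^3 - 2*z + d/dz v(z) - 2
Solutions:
 v(z) = C1 - z^4/4 + 2*z^3/3 + z^2 + 2*z


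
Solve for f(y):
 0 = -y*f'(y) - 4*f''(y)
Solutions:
 f(y) = C1 + C2*erf(sqrt(2)*y/4)


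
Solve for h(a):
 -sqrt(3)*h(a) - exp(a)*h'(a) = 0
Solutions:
 h(a) = C1*exp(sqrt(3)*exp(-a))


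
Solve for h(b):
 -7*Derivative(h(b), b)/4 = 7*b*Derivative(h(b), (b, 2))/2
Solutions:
 h(b) = C1 + C2*sqrt(b)


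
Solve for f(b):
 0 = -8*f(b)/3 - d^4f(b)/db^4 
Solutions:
 f(b) = (C1*sin(2^(1/4)*3^(3/4)*b/3) + C2*cos(2^(1/4)*3^(3/4)*b/3))*exp(-2^(1/4)*3^(3/4)*b/3) + (C3*sin(2^(1/4)*3^(3/4)*b/3) + C4*cos(2^(1/4)*3^(3/4)*b/3))*exp(2^(1/4)*3^(3/4)*b/3)


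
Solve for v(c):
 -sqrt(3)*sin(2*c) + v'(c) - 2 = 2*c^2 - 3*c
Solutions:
 v(c) = C1 + 2*c^3/3 - 3*c^2/2 + 2*c - sqrt(3)*cos(2*c)/2


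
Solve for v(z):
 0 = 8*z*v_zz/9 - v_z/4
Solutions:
 v(z) = C1 + C2*z^(41/32)


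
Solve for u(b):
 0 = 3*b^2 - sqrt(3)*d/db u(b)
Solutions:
 u(b) = C1 + sqrt(3)*b^3/3


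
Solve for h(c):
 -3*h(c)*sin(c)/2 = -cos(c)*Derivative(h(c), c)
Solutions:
 h(c) = C1/cos(c)^(3/2)


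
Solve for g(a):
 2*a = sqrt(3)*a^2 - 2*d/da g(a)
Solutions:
 g(a) = C1 + sqrt(3)*a^3/6 - a^2/2


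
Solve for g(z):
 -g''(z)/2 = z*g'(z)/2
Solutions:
 g(z) = C1 + C2*erf(sqrt(2)*z/2)


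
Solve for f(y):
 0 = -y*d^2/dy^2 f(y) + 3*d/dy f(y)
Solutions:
 f(y) = C1 + C2*y^4


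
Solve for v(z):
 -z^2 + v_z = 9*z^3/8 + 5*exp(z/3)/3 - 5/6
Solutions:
 v(z) = C1 + 9*z^4/32 + z^3/3 - 5*z/6 + 5*exp(z/3)


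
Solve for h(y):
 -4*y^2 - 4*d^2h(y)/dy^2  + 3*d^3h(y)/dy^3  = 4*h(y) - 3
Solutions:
 h(y) = C1*exp(y*(-2^(1/3)*(9*sqrt(921) + 275)^(1/3) - 8*2^(2/3)/(9*sqrt(921) + 275)^(1/3) + 8)/18)*sin(2^(1/3)*sqrt(3)*y*(-(9*sqrt(921) + 275)^(1/3) + 8*2^(1/3)/(9*sqrt(921) + 275)^(1/3))/18) + C2*exp(y*(-2^(1/3)*(9*sqrt(921) + 275)^(1/3) - 8*2^(2/3)/(9*sqrt(921) + 275)^(1/3) + 8)/18)*cos(2^(1/3)*sqrt(3)*y*(-(9*sqrt(921) + 275)^(1/3) + 8*2^(1/3)/(9*sqrt(921) + 275)^(1/3))/18) + C3*exp(y*(8*2^(2/3)/(9*sqrt(921) + 275)^(1/3) + 4 + 2^(1/3)*(9*sqrt(921) + 275)^(1/3))/9) - y^2 + 11/4


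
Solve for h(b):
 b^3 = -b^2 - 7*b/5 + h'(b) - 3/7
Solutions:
 h(b) = C1 + b^4/4 + b^3/3 + 7*b^2/10 + 3*b/7


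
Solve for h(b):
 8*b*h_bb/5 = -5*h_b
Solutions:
 h(b) = C1 + C2/b^(17/8)


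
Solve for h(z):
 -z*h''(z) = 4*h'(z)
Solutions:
 h(z) = C1 + C2/z^3


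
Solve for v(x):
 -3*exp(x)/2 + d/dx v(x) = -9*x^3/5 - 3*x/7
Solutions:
 v(x) = C1 - 9*x^4/20 - 3*x^2/14 + 3*exp(x)/2


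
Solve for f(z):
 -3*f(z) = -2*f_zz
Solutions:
 f(z) = C1*exp(-sqrt(6)*z/2) + C2*exp(sqrt(6)*z/2)


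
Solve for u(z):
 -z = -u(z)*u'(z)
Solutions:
 u(z) = -sqrt(C1 + z^2)
 u(z) = sqrt(C1 + z^2)


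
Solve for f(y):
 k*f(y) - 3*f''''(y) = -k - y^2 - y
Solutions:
 f(y) = C1*exp(-3^(3/4)*k^(1/4)*y/3) + C2*exp(3^(3/4)*k^(1/4)*y/3) + C3*exp(-3^(3/4)*I*k^(1/4)*y/3) + C4*exp(3^(3/4)*I*k^(1/4)*y/3) - 1 - y^2/k - y/k


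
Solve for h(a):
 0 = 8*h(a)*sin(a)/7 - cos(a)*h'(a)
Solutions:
 h(a) = C1/cos(a)^(8/7)


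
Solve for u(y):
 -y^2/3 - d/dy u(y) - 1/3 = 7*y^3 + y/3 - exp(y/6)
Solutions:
 u(y) = C1 - 7*y^4/4 - y^3/9 - y^2/6 - y/3 + 6*exp(y/6)


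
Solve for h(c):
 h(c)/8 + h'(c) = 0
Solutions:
 h(c) = C1*exp(-c/8)


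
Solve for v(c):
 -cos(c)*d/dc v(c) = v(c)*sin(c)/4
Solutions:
 v(c) = C1*cos(c)^(1/4)


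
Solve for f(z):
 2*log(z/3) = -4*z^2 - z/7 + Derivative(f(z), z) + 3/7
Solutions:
 f(z) = C1 + 4*z^3/3 + z^2/14 + 2*z*log(z) - 17*z/7 - 2*z*log(3)


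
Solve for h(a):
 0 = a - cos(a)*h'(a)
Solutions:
 h(a) = C1 + Integral(a/cos(a), a)


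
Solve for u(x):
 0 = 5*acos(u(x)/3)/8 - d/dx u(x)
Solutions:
 Integral(1/acos(_y/3), (_y, u(x))) = C1 + 5*x/8


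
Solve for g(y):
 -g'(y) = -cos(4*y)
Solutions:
 g(y) = C1 + sin(4*y)/4


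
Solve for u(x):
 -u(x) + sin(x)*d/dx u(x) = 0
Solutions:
 u(x) = C1*sqrt(cos(x) - 1)/sqrt(cos(x) + 1)


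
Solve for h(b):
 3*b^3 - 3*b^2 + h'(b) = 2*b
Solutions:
 h(b) = C1 - 3*b^4/4 + b^3 + b^2


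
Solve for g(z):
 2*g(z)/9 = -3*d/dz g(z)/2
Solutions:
 g(z) = C1*exp(-4*z/27)


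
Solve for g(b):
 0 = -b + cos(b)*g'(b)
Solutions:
 g(b) = C1 + Integral(b/cos(b), b)


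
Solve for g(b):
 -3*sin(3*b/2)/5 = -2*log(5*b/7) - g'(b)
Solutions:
 g(b) = C1 - 2*b*log(b) - 2*b*log(5) + 2*b + 2*b*log(7) - 2*cos(3*b/2)/5


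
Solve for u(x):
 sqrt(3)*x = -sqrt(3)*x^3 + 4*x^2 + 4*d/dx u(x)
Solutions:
 u(x) = C1 + sqrt(3)*x^4/16 - x^3/3 + sqrt(3)*x^2/8


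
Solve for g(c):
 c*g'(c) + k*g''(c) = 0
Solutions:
 g(c) = C1 + C2*sqrt(k)*erf(sqrt(2)*c*sqrt(1/k)/2)


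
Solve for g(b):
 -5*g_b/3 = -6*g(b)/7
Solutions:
 g(b) = C1*exp(18*b/35)


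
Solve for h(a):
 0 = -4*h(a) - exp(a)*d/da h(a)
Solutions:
 h(a) = C1*exp(4*exp(-a))


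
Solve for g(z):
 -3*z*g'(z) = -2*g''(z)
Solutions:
 g(z) = C1 + C2*erfi(sqrt(3)*z/2)


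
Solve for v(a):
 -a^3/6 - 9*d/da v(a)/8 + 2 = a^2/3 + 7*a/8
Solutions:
 v(a) = C1 - a^4/27 - 8*a^3/81 - 7*a^2/18 + 16*a/9


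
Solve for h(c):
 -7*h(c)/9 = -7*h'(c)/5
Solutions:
 h(c) = C1*exp(5*c/9)


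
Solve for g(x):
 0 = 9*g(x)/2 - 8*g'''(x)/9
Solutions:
 g(x) = C3*exp(3*2^(2/3)*3^(1/3)*x/4) + (C1*sin(3*2^(2/3)*3^(5/6)*x/8) + C2*cos(3*2^(2/3)*3^(5/6)*x/8))*exp(-3*2^(2/3)*3^(1/3)*x/8)


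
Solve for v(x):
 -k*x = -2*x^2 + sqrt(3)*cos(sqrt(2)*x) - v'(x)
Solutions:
 v(x) = C1 + k*x^2/2 - 2*x^3/3 + sqrt(6)*sin(sqrt(2)*x)/2


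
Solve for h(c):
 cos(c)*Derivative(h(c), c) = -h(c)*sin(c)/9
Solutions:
 h(c) = C1*cos(c)^(1/9)


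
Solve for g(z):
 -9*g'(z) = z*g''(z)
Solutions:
 g(z) = C1 + C2/z^8


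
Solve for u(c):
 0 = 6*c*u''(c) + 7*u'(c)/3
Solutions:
 u(c) = C1 + C2*c^(11/18)


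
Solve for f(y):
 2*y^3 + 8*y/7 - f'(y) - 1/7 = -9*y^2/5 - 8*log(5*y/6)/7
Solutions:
 f(y) = C1 + y^4/2 + 3*y^3/5 + 4*y^2/7 + 8*y*log(y)/7 - 8*y*log(6)/7 - 9*y/7 + 8*y*log(5)/7


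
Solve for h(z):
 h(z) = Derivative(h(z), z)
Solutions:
 h(z) = C1*exp(z)


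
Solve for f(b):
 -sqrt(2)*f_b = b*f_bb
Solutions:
 f(b) = C1 + C2*b^(1 - sqrt(2))


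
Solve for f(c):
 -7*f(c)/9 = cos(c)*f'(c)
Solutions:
 f(c) = C1*(sin(c) - 1)^(7/18)/(sin(c) + 1)^(7/18)


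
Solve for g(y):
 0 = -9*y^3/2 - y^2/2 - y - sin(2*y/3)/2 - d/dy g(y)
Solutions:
 g(y) = C1 - 9*y^4/8 - y^3/6 - y^2/2 + 3*cos(2*y/3)/4


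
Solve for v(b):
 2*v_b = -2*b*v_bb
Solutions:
 v(b) = C1 + C2*log(b)


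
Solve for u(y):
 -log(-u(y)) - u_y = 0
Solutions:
 -li(-u(y)) = C1 - y


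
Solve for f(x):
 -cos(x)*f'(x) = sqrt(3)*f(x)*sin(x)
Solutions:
 f(x) = C1*cos(x)^(sqrt(3))


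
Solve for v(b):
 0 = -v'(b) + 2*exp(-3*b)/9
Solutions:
 v(b) = C1 - 2*exp(-3*b)/27


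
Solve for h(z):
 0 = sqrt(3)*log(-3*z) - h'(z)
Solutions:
 h(z) = C1 + sqrt(3)*z*log(-z) + sqrt(3)*z*(-1 + log(3))


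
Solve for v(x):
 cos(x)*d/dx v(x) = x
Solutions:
 v(x) = C1 + Integral(x/cos(x), x)


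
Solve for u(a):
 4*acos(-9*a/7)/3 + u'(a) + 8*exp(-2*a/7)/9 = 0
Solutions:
 u(a) = C1 - 4*a*acos(-9*a/7)/3 - 4*sqrt(49 - 81*a^2)/27 + 28*exp(-2*a/7)/9


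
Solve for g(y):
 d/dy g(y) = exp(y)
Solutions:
 g(y) = C1 + exp(y)


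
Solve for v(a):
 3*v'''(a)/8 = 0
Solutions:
 v(a) = C1 + C2*a + C3*a^2


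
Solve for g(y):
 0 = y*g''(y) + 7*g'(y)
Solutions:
 g(y) = C1 + C2/y^6


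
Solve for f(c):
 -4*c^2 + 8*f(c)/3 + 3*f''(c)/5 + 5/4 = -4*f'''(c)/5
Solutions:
 f(c) = C1*exp(c*(-6 + 3*3^(1/3)/(8*sqrt(1630) + 323)^(1/3) + 3^(2/3)*(8*sqrt(1630) + 323)^(1/3))/24)*sin(3^(1/6)*c*(-(8*sqrt(1630) + 323)^(1/3) + 3^(2/3)/(8*sqrt(1630) + 323)^(1/3))/8) + C2*exp(c*(-6 + 3*3^(1/3)/(8*sqrt(1630) + 323)^(1/3) + 3^(2/3)*(8*sqrt(1630) + 323)^(1/3))/24)*cos(3^(1/6)*c*(-(8*sqrt(1630) + 323)^(1/3) + 3^(2/3)/(8*sqrt(1630) + 323)^(1/3))/8) + C3*exp(-c*(3*3^(1/3)/(8*sqrt(1630) + 323)^(1/3) + 3 + 3^(2/3)*(8*sqrt(1630) + 323)^(1/3))/12) + 3*c^2/2 - 183/160


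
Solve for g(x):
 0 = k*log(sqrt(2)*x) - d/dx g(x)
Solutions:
 g(x) = C1 + k*x*log(x) - k*x + k*x*log(2)/2


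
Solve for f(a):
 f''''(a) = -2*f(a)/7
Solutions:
 f(a) = (C1*sin(14^(3/4)*a/14) + C2*cos(14^(3/4)*a/14))*exp(-14^(3/4)*a/14) + (C3*sin(14^(3/4)*a/14) + C4*cos(14^(3/4)*a/14))*exp(14^(3/4)*a/14)


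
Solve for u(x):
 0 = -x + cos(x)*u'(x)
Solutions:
 u(x) = C1 + Integral(x/cos(x), x)


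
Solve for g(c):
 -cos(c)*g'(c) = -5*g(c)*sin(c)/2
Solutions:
 g(c) = C1/cos(c)^(5/2)


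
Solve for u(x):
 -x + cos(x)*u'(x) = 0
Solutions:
 u(x) = C1 + Integral(x/cos(x), x)


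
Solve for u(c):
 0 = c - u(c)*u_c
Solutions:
 u(c) = -sqrt(C1 + c^2)
 u(c) = sqrt(C1 + c^2)


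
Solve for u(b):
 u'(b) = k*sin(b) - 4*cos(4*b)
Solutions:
 u(b) = C1 - k*cos(b) - sin(4*b)


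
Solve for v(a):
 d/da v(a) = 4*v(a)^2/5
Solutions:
 v(a) = -5/(C1 + 4*a)


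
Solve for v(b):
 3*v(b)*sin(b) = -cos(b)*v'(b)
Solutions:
 v(b) = C1*cos(b)^3


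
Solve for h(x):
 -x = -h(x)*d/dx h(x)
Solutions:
 h(x) = -sqrt(C1 + x^2)
 h(x) = sqrt(C1 + x^2)


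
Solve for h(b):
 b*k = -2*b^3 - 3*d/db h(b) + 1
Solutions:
 h(b) = C1 - b^4/6 - b^2*k/6 + b/3


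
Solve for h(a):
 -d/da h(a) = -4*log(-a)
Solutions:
 h(a) = C1 + 4*a*log(-a) - 4*a


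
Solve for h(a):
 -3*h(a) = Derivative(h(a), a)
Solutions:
 h(a) = C1*exp(-3*a)


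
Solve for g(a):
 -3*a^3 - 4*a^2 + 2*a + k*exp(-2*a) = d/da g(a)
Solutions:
 g(a) = C1 - 3*a^4/4 - 4*a^3/3 + a^2 - k*exp(-2*a)/2


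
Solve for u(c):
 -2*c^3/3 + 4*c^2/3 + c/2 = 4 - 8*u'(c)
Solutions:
 u(c) = C1 + c^4/48 - c^3/18 - c^2/32 + c/2


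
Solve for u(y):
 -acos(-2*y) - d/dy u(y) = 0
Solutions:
 u(y) = C1 - y*acos(-2*y) - sqrt(1 - 4*y^2)/2


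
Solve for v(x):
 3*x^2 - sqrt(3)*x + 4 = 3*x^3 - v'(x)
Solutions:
 v(x) = C1 + 3*x^4/4 - x^3 + sqrt(3)*x^2/2 - 4*x


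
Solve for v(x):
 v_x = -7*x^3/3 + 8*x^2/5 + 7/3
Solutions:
 v(x) = C1 - 7*x^4/12 + 8*x^3/15 + 7*x/3


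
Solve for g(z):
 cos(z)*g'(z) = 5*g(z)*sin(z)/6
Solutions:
 g(z) = C1/cos(z)^(5/6)


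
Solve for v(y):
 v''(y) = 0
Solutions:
 v(y) = C1 + C2*y


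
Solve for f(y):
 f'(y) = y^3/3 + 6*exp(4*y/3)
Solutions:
 f(y) = C1 + y^4/12 + 9*exp(4*y/3)/2


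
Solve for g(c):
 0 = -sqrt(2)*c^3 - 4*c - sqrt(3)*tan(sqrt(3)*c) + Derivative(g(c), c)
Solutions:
 g(c) = C1 + sqrt(2)*c^4/4 + 2*c^2 - log(cos(sqrt(3)*c))


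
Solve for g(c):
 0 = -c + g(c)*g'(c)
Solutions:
 g(c) = -sqrt(C1 + c^2)
 g(c) = sqrt(C1 + c^2)


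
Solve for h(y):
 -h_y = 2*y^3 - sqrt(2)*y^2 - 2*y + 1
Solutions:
 h(y) = C1 - y^4/2 + sqrt(2)*y^3/3 + y^2 - y


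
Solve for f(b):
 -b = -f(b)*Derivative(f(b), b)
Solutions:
 f(b) = -sqrt(C1 + b^2)
 f(b) = sqrt(C1 + b^2)


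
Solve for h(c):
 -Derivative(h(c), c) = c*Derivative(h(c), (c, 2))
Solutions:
 h(c) = C1 + C2*log(c)


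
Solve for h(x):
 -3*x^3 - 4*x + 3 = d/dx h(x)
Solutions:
 h(x) = C1 - 3*x^4/4 - 2*x^2 + 3*x


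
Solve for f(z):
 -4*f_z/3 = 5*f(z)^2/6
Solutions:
 f(z) = 8/(C1 + 5*z)


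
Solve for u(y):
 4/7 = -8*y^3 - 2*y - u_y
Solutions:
 u(y) = C1 - 2*y^4 - y^2 - 4*y/7


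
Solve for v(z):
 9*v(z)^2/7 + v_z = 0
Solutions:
 v(z) = 7/(C1 + 9*z)


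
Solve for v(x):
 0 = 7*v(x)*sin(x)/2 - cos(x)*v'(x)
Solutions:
 v(x) = C1/cos(x)^(7/2)


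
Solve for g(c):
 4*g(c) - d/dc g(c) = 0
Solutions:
 g(c) = C1*exp(4*c)


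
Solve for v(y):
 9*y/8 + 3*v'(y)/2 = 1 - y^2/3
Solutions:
 v(y) = C1 - 2*y^3/27 - 3*y^2/8 + 2*y/3


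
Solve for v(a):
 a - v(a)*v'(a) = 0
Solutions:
 v(a) = -sqrt(C1 + a^2)
 v(a) = sqrt(C1 + a^2)


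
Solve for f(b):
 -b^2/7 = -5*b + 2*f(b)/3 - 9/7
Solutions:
 f(b) = -3*b^2/14 + 15*b/2 + 27/14


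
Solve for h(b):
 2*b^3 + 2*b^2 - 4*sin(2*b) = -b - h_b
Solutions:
 h(b) = C1 - b^4/2 - 2*b^3/3 - b^2/2 - 2*cos(2*b)


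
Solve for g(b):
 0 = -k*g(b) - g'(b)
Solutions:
 g(b) = C1*exp(-b*k)


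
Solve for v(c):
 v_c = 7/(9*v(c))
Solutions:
 v(c) = -sqrt(C1 + 14*c)/3
 v(c) = sqrt(C1 + 14*c)/3


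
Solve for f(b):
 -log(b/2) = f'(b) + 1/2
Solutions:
 f(b) = C1 - b*log(b) + b/2 + b*log(2)


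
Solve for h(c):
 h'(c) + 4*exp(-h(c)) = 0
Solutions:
 h(c) = log(C1 - 4*c)


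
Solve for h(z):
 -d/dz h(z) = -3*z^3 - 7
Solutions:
 h(z) = C1 + 3*z^4/4 + 7*z


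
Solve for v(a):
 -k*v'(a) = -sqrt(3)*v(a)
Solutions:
 v(a) = C1*exp(sqrt(3)*a/k)


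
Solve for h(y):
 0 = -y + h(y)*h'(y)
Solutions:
 h(y) = -sqrt(C1 + y^2)
 h(y) = sqrt(C1 + y^2)


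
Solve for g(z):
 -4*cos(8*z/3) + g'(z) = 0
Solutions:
 g(z) = C1 + 3*sin(8*z/3)/2


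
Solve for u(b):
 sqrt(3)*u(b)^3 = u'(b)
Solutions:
 u(b) = -sqrt(2)*sqrt(-1/(C1 + sqrt(3)*b))/2
 u(b) = sqrt(2)*sqrt(-1/(C1 + sqrt(3)*b))/2


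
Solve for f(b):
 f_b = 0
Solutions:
 f(b) = C1


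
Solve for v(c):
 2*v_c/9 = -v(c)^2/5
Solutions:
 v(c) = 10/(C1 + 9*c)


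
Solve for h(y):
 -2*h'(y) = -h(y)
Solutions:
 h(y) = C1*exp(y/2)


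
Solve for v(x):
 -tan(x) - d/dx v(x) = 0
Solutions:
 v(x) = C1 + log(cos(x))


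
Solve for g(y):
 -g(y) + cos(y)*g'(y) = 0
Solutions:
 g(y) = C1*sqrt(sin(y) + 1)/sqrt(sin(y) - 1)


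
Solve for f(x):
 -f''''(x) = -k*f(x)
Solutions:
 f(x) = C1*exp(-k^(1/4)*x) + C2*exp(k^(1/4)*x) + C3*exp(-I*k^(1/4)*x) + C4*exp(I*k^(1/4)*x)


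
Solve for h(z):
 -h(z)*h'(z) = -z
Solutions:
 h(z) = -sqrt(C1 + z^2)
 h(z) = sqrt(C1 + z^2)


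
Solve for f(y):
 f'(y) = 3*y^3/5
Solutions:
 f(y) = C1 + 3*y^4/20


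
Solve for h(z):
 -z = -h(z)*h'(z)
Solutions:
 h(z) = -sqrt(C1 + z^2)
 h(z) = sqrt(C1 + z^2)


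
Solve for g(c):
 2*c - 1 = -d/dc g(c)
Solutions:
 g(c) = C1 - c^2 + c


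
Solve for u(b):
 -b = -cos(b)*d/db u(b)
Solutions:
 u(b) = C1 + Integral(b/cos(b), b)


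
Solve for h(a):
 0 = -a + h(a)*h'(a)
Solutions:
 h(a) = -sqrt(C1 + a^2)
 h(a) = sqrt(C1 + a^2)


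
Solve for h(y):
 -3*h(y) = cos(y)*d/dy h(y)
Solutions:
 h(y) = C1*(sin(y) - 1)^(3/2)/(sin(y) + 1)^(3/2)


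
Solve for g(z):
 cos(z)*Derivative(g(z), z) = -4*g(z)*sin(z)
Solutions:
 g(z) = C1*cos(z)^4


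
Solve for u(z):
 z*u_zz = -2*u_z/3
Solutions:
 u(z) = C1 + C2*z^(1/3)


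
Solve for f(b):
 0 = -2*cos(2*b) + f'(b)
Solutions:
 f(b) = C1 + sin(2*b)


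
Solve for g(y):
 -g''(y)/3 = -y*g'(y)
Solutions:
 g(y) = C1 + C2*erfi(sqrt(6)*y/2)


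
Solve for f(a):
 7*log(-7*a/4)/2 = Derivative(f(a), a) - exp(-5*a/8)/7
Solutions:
 f(a) = C1 + 7*a*log(-a)/2 + a*(-7*log(2) - 7/2 + 7*log(7)/2) - 8*exp(-5*a/8)/35


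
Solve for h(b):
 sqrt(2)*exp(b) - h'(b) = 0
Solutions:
 h(b) = C1 + sqrt(2)*exp(b)


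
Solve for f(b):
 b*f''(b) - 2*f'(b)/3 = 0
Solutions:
 f(b) = C1 + C2*b^(5/3)


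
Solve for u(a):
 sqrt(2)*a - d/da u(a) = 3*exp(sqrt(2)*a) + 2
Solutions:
 u(a) = C1 + sqrt(2)*a^2/2 - 2*a - 3*sqrt(2)*exp(sqrt(2)*a)/2


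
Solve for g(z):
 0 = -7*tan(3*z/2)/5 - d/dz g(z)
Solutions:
 g(z) = C1 + 14*log(cos(3*z/2))/15


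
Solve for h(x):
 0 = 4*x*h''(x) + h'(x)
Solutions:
 h(x) = C1 + C2*x^(3/4)


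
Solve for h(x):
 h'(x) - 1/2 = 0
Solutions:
 h(x) = C1 + x/2


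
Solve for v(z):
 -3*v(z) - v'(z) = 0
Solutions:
 v(z) = C1*exp(-3*z)


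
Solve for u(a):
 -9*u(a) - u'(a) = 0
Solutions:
 u(a) = C1*exp(-9*a)


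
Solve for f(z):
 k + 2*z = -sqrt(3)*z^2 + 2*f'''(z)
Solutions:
 f(z) = C1 + C2*z + C3*z^2 + k*z^3/12 + sqrt(3)*z^5/120 + z^4/24


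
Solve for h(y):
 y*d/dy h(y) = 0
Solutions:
 h(y) = C1


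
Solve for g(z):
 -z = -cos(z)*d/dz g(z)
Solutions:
 g(z) = C1 + Integral(z/cos(z), z)


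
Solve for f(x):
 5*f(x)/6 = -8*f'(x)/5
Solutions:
 f(x) = C1*exp(-25*x/48)


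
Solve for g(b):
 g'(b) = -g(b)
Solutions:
 g(b) = C1*exp(-b)


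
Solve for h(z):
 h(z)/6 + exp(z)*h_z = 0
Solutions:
 h(z) = C1*exp(exp(-z)/6)


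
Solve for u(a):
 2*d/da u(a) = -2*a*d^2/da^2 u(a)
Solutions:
 u(a) = C1 + C2*log(a)


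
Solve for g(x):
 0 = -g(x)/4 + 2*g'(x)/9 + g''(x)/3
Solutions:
 g(x) = C1*exp(x*(-2 + sqrt(31))/6) + C2*exp(-x*(2 + sqrt(31))/6)


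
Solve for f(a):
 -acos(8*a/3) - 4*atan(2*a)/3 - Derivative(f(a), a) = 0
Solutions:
 f(a) = C1 - a*acos(8*a/3) - 4*a*atan(2*a)/3 + sqrt(9 - 64*a^2)/8 + log(4*a^2 + 1)/3


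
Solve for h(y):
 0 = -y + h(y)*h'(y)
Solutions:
 h(y) = -sqrt(C1 + y^2)
 h(y) = sqrt(C1 + y^2)


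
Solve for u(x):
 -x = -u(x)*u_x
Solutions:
 u(x) = -sqrt(C1 + x^2)
 u(x) = sqrt(C1 + x^2)


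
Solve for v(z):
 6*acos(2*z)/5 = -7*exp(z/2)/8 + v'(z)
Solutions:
 v(z) = C1 + 6*z*acos(2*z)/5 - 3*sqrt(1 - 4*z^2)/5 + 7*exp(z/2)/4


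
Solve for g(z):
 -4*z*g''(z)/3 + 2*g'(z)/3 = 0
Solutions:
 g(z) = C1 + C2*z^(3/2)


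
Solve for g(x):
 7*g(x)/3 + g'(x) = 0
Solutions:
 g(x) = C1*exp(-7*x/3)


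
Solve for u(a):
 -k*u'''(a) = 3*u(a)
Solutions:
 u(a) = C1*exp(3^(1/3)*a*(-1/k)^(1/3)) + C2*exp(a*(-1/k)^(1/3)*(-3^(1/3) + 3^(5/6)*I)/2) + C3*exp(-a*(-1/k)^(1/3)*(3^(1/3) + 3^(5/6)*I)/2)


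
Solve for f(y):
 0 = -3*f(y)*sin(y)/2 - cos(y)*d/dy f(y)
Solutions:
 f(y) = C1*cos(y)^(3/2)


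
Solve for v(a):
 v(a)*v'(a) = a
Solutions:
 v(a) = -sqrt(C1 + a^2)
 v(a) = sqrt(C1 + a^2)


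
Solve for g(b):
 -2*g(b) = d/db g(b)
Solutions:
 g(b) = C1*exp(-2*b)


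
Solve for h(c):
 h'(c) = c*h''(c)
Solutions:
 h(c) = C1 + C2*c^2


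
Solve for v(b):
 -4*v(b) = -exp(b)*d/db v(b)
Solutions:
 v(b) = C1*exp(-4*exp(-b))


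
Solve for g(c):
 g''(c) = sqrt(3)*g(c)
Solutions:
 g(c) = C1*exp(-3^(1/4)*c) + C2*exp(3^(1/4)*c)


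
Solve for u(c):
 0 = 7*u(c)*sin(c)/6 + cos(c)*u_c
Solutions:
 u(c) = C1*cos(c)^(7/6)


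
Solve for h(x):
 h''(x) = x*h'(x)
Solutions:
 h(x) = C1 + C2*erfi(sqrt(2)*x/2)


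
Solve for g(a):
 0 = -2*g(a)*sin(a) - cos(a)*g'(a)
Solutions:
 g(a) = C1*cos(a)^2


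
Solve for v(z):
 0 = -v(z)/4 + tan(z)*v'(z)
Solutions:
 v(z) = C1*sin(z)^(1/4)


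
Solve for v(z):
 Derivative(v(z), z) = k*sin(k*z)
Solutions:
 v(z) = C1 - cos(k*z)


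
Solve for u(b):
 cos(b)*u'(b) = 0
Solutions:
 u(b) = C1


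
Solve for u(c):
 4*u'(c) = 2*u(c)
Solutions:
 u(c) = C1*exp(c/2)


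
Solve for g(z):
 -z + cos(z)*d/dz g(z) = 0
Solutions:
 g(z) = C1 + Integral(z/cos(z), z)


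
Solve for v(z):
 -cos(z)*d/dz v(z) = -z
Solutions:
 v(z) = C1 + Integral(z/cos(z), z)


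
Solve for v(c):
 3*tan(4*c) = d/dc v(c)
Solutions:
 v(c) = C1 - 3*log(cos(4*c))/4


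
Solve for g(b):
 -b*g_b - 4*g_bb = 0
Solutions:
 g(b) = C1 + C2*erf(sqrt(2)*b/4)


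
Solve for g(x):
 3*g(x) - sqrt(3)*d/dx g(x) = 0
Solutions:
 g(x) = C1*exp(sqrt(3)*x)


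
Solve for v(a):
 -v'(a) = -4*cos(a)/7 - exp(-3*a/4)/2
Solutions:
 v(a) = C1 + 4*sin(a)/7 - 2*exp(-3*a/4)/3


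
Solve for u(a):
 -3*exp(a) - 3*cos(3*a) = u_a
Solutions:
 u(a) = C1 - 3*exp(a) - sin(3*a)


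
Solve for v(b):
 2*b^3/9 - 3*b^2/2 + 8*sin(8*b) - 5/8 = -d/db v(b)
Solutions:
 v(b) = C1 - b^4/18 + b^3/2 + 5*b/8 + cos(8*b)


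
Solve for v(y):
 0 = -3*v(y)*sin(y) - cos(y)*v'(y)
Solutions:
 v(y) = C1*cos(y)^3


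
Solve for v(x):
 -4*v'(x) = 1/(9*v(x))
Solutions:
 v(x) = -sqrt(C1 - 2*x)/6
 v(x) = sqrt(C1 - 2*x)/6


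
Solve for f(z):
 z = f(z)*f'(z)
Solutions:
 f(z) = -sqrt(C1 + z^2)
 f(z) = sqrt(C1 + z^2)


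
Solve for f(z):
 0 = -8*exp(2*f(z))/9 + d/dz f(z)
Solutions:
 f(z) = log(-sqrt(-1/(C1 + 8*z))) - log(2)/2 + log(3)
 f(z) = log(-1/(C1 + 8*z))/2 - log(2)/2 + log(3)


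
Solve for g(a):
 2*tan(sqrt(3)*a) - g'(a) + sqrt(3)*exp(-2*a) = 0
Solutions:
 g(a) = C1 + sqrt(3)*log(tan(sqrt(3)*a)^2 + 1)/3 - sqrt(3)*exp(-2*a)/2


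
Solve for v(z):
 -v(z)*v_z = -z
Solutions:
 v(z) = -sqrt(C1 + z^2)
 v(z) = sqrt(C1 + z^2)


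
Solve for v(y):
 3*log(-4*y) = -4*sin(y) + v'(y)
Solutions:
 v(y) = C1 + 3*y*log(-y) - 3*y + 6*y*log(2) - 4*cos(y)


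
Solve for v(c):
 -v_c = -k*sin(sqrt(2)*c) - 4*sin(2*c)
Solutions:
 v(c) = C1 - sqrt(2)*k*cos(sqrt(2)*c)/2 - 2*cos(2*c)


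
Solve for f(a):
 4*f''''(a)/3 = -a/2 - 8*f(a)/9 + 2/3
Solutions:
 f(a) = -9*a/16 + (C1*sin(6^(3/4)*a/6) + C2*cos(6^(3/4)*a/6))*exp(-6^(3/4)*a/6) + (C3*sin(6^(3/4)*a/6) + C4*cos(6^(3/4)*a/6))*exp(6^(3/4)*a/6) + 3/4


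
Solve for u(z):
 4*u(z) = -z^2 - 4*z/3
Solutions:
 u(z) = z*(-3*z - 4)/12


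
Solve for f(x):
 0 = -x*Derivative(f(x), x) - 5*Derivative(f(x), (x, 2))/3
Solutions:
 f(x) = C1 + C2*erf(sqrt(30)*x/10)


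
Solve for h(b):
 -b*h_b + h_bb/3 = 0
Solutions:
 h(b) = C1 + C2*erfi(sqrt(6)*b/2)


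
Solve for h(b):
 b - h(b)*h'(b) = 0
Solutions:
 h(b) = -sqrt(C1 + b^2)
 h(b) = sqrt(C1 + b^2)


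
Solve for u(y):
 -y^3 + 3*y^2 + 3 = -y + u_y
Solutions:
 u(y) = C1 - y^4/4 + y^3 + y^2/2 + 3*y


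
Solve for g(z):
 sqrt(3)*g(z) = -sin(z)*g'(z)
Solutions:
 g(z) = C1*(cos(z) + 1)^(sqrt(3)/2)/(cos(z) - 1)^(sqrt(3)/2)


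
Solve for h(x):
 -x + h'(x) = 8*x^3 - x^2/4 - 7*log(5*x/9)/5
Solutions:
 h(x) = C1 + 2*x^4 - x^3/12 + x^2/2 - 7*x*log(x)/5 - 7*x*log(5)/5 + 7*x/5 + 14*x*log(3)/5


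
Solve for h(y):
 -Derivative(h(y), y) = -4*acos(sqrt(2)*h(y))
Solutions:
 Integral(1/acos(sqrt(2)*_y), (_y, h(y))) = C1 + 4*y


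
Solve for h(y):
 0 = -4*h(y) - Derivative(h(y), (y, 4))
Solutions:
 h(y) = (C1*sin(y) + C2*cos(y))*exp(-y) + (C3*sin(y) + C4*cos(y))*exp(y)


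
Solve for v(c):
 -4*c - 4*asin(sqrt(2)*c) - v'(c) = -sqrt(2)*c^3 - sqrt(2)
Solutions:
 v(c) = C1 + sqrt(2)*c^4/4 - 2*c^2 - 4*c*asin(sqrt(2)*c) + sqrt(2)*c - 2*sqrt(2)*sqrt(1 - 2*c^2)


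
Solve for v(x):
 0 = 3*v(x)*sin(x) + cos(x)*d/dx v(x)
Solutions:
 v(x) = C1*cos(x)^3


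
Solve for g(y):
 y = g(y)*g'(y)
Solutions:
 g(y) = -sqrt(C1 + y^2)
 g(y) = sqrt(C1 + y^2)


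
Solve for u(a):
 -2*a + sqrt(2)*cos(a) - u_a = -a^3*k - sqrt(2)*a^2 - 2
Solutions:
 u(a) = C1 + a^4*k/4 + sqrt(2)*a^3/3 - a^2 + 2*a + sqrt(2)*sin(a)


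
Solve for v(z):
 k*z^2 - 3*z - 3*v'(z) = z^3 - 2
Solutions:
 v(z) = C1 + k*z^3/9 - z^4/12 - z^2/2 + 2*z/3


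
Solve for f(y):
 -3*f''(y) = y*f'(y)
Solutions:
 f(y) = C1 + C2*erf(sqrt(6)*y/6)


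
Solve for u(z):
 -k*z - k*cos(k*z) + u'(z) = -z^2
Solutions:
 u(z) = C1 + k*z^2/2 - z^3/3 + sin(k*z)


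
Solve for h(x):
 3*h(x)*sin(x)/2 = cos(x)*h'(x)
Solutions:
 h(x) = C1/cos(x)^(3/2)


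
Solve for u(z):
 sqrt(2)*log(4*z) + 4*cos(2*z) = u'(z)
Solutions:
 u(z) = C1 + sqrt(2)*z*(log(z) - 1) + 2*sqrt(2)*z*log(2) + 2*sin(2*z)


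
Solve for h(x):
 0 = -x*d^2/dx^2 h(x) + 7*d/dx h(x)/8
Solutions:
 h(x) = C1 + C2*x^(15/8)


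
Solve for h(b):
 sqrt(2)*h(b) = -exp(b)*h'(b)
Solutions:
 h(b) = C1*exp(sqrt(2)*exp(-b))


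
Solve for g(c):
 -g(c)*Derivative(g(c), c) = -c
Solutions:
 g(c) = -sqrt(C1 + c^2)
 g(c) = sqrt(C1 + c^2)


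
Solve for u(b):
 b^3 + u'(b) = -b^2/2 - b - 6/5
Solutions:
 u(b) = C1 - b^4/4 - b^3/6 - b^2/2 - 6*b/5


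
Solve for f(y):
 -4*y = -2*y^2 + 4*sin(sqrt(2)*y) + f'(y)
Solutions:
 f(y) = C1 + 2*y^3/3 - 2*y^2 + 2*sqrt(2)*cos(sqrt(2)*y)


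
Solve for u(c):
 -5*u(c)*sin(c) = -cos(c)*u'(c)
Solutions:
 u(c) = C1/cos(c)^5


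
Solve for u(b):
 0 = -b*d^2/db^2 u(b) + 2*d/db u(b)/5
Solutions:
 u(b) = C1 + C2*b^(7/5)


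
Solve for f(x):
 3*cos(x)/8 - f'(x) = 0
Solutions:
 f(x) = C1 + 3*sin(x)/8


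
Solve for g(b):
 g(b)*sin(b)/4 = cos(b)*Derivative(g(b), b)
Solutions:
 g(b) = C1/cos(b)^(1/4)


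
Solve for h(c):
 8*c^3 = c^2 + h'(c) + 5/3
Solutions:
 h(c) = C1 + 2*c^4 - c^3/3 - 5*c/3


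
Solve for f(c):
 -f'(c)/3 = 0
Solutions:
 f(c) = C1


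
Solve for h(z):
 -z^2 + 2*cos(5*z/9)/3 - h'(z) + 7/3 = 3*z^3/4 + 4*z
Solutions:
 h(z) = C1 - 3*z^4/16 - z^3/3 - 2*z^2 + 7*z/3 + 6*sin(5*z/9)/5


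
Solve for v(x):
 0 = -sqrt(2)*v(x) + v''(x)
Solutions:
 v(x) = C1*exp(-2^(1/4)*x) + C2*exp(2^(1/4)*x)


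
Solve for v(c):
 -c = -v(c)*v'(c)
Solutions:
 v(c) = -sqrt(C1 + c^2)
 v(c) = sqrt(C1 + c^2)


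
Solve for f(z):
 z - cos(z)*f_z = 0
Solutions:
 f(z) = C1 + Integral(z/cos(z), z)


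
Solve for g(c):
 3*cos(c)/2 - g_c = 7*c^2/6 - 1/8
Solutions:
 g(c) = C1 - 7*c^3/18 + c/8 + 3*sin(c)/2


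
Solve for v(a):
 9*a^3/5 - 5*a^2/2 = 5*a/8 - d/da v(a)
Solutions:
 v(a) = C1 - 9*a^4/20 + 5*a^3/6 + 5*a^2/16


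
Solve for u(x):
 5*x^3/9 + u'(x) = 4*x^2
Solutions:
 u(x) = C1 - 5*x^4/36 + 4*x^3/3


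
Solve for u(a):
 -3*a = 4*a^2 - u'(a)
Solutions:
 u(a) = C1 + 4*a^3/3 + 3*a^2/2


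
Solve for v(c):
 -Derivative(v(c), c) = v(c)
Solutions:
 v(c) = C1*exp(-c)


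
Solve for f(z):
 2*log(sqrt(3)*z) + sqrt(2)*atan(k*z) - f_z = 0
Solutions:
 f(z) = C1 + 2*z*log(z) - 2*z + z*log(3) + sqrt(2)*Piecewise((z*atan(k*z) - log(k^2*z^2 + 1)/(2*k), Ne(k, 0)), (0, True))


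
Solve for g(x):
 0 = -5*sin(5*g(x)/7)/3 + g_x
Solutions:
 -5*x/3 + 7*log(cos(5*g(x)/7) - 1)/10 - 7*log(cos(5*g(x)/7) + 1)/10 = C1


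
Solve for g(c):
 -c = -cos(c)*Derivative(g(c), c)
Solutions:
 g(c) = C1 + Integral(c/cos(c), c)


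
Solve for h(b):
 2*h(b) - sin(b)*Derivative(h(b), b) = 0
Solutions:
 h(b) = C1*(cos(b) - 1)/(cos(b) + 1)


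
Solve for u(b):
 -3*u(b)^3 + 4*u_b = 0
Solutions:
 u(b) = -sqrt(2)*sqrt(-1/(C1 + 3*b))
 u(b) = sqrt(2)*sqrt(-1/(C1 + 3*b))


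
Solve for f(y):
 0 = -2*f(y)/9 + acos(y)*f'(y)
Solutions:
 f(y) = C1*exp(2*Integral(1/acos(y), y)/9)


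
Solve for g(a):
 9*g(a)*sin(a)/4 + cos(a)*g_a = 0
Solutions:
 g(a) = C1*cos(a)^(9/4)


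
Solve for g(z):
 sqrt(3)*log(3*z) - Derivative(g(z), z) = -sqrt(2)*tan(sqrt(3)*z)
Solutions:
 g(z) = C1 + sqrt(3)*z*(log(z) - 1) + sqrt(3)*z*log(3) - sqrt(6)*log(cos(sqrt(3)*z))/3


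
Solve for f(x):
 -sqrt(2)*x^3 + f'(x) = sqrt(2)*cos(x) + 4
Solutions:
 f(x) = C1 + sqrt(2)*x^4/4 + 4*x + sqrt(2)*sin(x)


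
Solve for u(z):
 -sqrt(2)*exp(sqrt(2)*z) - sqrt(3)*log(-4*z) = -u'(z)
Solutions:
 u(z) = C1 + sqrt(3)*z*log(-z) + sqrt(3)*z*(-1 + 2*log(2)) + exp(sqrt(2)*z)


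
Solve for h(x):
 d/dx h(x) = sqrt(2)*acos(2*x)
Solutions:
 h(x) = C1 + sqrt(2)*(x*acos(2*x) - sqrt(1 - 4*x^2)/2)


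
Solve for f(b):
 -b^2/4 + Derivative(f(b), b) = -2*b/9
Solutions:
 f(b) = C1 + b^3/12 - b^2/9


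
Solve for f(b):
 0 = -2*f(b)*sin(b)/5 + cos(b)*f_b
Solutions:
 f(b) = C1/cos(b)^(2/5)


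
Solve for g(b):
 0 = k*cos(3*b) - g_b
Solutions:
 g(b) = C1 + k*sin(3*b)/3


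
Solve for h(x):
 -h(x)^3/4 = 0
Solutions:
 h(x) = 0


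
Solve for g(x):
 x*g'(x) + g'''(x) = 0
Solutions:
 g(x) = C1 + Integral(C2*airyai(-x) + C3*airybi(-x), x)


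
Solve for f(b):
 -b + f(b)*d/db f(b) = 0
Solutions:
 f(b) = -sqrt(C1 + b^2)
 f(b) = sqrt(C1 + b^2)


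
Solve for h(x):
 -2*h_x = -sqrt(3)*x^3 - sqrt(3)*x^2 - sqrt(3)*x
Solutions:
 h(x) = C1 + sqrt(3)*x^4/8 + sqrt(3)*x^3/6 + sqrt(3)*x^2/4


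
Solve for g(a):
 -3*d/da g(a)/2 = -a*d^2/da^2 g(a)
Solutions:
 g(a) = C1 + C2*a^(5/2)


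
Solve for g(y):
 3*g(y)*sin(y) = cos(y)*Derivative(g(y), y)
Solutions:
 g(y) = C1/cos(y)^3


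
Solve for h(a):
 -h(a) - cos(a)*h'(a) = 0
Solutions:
 h(a) = C1*sqrt(sin(a) - 1)/sqrt(sin(a) + 1)


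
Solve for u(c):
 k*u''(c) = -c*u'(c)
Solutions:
 u(c) = C1 + C2*sqrt(k)*erf(sqrt(2)*c*sqrt(1/k)/2)


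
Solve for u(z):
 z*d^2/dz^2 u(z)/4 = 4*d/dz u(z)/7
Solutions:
 u(z) = C1 + C2*z^(23/7)


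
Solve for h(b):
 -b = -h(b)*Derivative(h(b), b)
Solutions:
 h(b) = -sqrt(C1 + b^2)
 h(b) = sqrt(C1 + b^2)


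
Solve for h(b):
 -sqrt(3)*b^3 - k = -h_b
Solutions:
 h(b) = C1 + sqrt(3)*b^4/4 + b*k


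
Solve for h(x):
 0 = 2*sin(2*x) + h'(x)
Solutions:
 h(x) = C1 + cos(2*x)


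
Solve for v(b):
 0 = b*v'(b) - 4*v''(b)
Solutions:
 v(b) = C1 + C2*erfi(sqrt(2)*b/4)


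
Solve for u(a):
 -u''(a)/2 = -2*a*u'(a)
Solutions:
 u(a) = C1 + C2*erfi(sqrt(2)*a)


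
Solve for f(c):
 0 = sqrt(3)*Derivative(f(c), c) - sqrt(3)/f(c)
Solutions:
 f(c) = -sqrt(C1 + 2*c)
 f(c) = sqrt(C1 + 2*c)


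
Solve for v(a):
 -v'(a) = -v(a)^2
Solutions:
 v(a) = -1/(C1 + a)


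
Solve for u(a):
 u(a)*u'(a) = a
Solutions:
 u(a) = -sqrt(C1 + a^2)
 u(a) = sqrt(C1 + a^2)


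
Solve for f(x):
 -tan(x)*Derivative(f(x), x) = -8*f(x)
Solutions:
 f(x) = C1*sin(x)^8


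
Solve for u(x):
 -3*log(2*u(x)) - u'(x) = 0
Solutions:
 Integral(1/(log(_y) + log(2)), (_y, u(x)))/3 = C1 - x


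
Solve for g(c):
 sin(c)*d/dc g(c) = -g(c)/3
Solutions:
 g(c) = C1*(cos(c) + 1)^(1/6)/(cos(c) - 1)^(1/6)


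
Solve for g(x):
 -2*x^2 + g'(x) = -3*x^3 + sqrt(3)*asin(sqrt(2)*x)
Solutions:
 g(x) = C1 - 3*x^4/4 + 2*x^3/3 + sqrt(3)*(x*asin(sqrt(2)*x) + sqrt(2)*sqrt(1 - 2*x^2)/2)


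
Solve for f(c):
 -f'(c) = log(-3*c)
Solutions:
 f(c) = C1 - c*log(-c) + c*(1 - log(3))


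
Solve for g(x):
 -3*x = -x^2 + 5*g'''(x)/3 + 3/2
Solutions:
 g(x) = C1 + C2*x + C3*x^2 + x^5/100 - 3*x^4/40 - 3*x^3/20


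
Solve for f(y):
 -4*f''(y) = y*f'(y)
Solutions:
 f(y) = C1 + C2*erf(sqrt(2)*y/4)


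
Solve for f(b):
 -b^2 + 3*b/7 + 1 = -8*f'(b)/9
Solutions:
 f(b) = C1 + 3*b^3/8 - 27*b^2/112 - 9*b/8


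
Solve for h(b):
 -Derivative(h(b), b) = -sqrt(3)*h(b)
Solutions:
 h(b) = C1*exp(sqrt(3)*b)


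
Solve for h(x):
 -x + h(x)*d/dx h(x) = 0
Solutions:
 h(x) = -sqrt(C1 + x^2)
 h(x) = sqrt(C1 + x^2)


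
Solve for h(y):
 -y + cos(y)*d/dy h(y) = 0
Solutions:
 h(y) = C1 + Integral(y/cos(y), y)


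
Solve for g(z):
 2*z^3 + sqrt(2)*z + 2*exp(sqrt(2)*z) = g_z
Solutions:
 g(z) = C1 + z^4/2 + sqrt(2)*z^2/2 + sqrt(2)*exp(sqrt(2)*z)


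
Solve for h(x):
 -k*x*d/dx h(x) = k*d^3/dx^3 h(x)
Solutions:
 h(x) = C1 + Integral(C2*airyai(-x) + C3*airybi(-x), x)


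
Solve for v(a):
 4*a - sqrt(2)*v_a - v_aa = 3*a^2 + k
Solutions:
 v(a) = C1 + C2*exp(-sqrt(2)*a) - sqrt(2)*a^3/2 + sqrt(2)*a^2 + 3*a^2/2 - sqrt(2)*a*k/2 - 3*sqrt(2)*a/2 - 2*a
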